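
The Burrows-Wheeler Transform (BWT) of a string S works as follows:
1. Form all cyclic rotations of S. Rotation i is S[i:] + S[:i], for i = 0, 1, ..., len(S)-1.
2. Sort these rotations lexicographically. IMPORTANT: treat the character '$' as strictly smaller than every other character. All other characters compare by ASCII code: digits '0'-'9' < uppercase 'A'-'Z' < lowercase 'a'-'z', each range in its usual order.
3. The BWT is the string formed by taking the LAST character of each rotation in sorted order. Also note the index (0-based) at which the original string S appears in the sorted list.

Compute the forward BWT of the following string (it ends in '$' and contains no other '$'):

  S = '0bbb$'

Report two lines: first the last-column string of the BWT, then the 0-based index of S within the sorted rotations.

Answer: b$bb0
1

Derivation:
All 5 rotations (rotation i = S[i:]+S[:i]):
  rot[0] = 0bbb$
  rot[1] = bbb$0
  rot[2] = bb$0b
  rot[3] = b$0bb
  rot[4] = $0bbb
Sorted (with $ < everything):
  sorted[0] = $0bbb  (last char: 'b')
  sorted[1] = 0bbb$  (last char: '$')
  sorted[2] = b$0bb  (last char: 'b')
  sorted[3] = bb$0b  (last char: 'b')
  sorted[4] = bbb$0  (last char: '0')
Last column: b$bb0
Original string S is at sorted index 1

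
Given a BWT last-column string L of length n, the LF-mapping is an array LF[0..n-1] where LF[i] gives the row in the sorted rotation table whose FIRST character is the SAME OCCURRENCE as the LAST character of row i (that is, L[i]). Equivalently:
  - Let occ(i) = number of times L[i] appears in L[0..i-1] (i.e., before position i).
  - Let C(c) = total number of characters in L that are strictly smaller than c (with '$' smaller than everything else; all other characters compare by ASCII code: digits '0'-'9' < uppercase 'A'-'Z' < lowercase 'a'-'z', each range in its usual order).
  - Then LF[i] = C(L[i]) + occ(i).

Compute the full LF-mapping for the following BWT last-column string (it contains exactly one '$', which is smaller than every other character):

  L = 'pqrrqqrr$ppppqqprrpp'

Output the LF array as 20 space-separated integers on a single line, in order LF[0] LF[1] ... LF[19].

Char counts: '$':1, 'p':8, 'q':5, 'r':6
C (first-col start): C('$')=0, C('p')=1, C('q')=9, C('r')=14
L[0]='p': occ=0, LF[0]=C('p')+0=1+0=1
L[1]='q': occ=0, LF[1]=C('q')+0=9+0=9
L[2]='r': occ=0, LF[2]=C('r')+0=14+0=14
L[3]='r': occ=1, LF[3]=C('r')+1=14+1=15
L[4]='q': occ=1, LF[4]=C('q')+1=9+1=10
L[5]='q': occ=2, LF[5]=C('q')+2=9+2=11
L[6]='r': occ=2, LF[6]=C('r')+2=14+2=16
L[7]='r': occ=3, LF[7]=C('r')+3=14+3=17
L[8]='$': occ=0, LF[8]=C('$')+0=0+0=0
L[9]='p': occ=1, LF[9]=C('p')+1=1+1=2
L[10]='p': occ=2, LF[10]=C('p')+2=1+2=3
L[11]='p': occ=3, LF[11]=C('p')+3=1+3=4
L[12]='p': occ=4, LF[12]=C('p')+4=1+4=5
L[13]='q': occ=3, LF[13]=C('q')+3=9+3=12
L[14]='q': occ=4, LF[14]=C('q')+4=9+4=13
L[15]='p': occ=5, LF[15]=C('p')+5=1+5=6
L[16]='r': occ=4, LF[16]=C('r')+4=14+4=18
L[17]='r': occ=5, LF[17]=C('r')+5=14+5=19
L[18]='p': occ=6, LF[18]=C('p')+6=1+6=7
L[19]='p': occ=7, LF[19]=C('p')+7=1+7=8

Answer: 1 9 14 15 10 11 16 17 0 2 3 4 5 12 13 6 18 19 7 8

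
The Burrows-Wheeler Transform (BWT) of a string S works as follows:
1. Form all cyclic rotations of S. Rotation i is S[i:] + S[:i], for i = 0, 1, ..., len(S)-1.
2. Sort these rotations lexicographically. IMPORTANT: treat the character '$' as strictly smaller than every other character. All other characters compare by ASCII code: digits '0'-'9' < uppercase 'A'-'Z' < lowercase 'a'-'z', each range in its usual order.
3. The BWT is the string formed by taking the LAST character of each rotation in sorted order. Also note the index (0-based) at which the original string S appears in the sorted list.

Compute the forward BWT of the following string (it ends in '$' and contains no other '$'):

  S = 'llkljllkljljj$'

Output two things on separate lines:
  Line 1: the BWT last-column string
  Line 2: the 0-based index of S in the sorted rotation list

All 14 rotations (rotation i = S[i:]+S[:i]):
  rot[0] = llkljllkljljj$
  rot[1] = lkljllkljljj$l
  rot[2] = kljllkljljj$ll
  rot[3] = ljllkljljj$llk
  rot[4] = jllkljljj$llkl
  rot[5] = llkljljj$llklj
  rot[6] = lkljljj$llkljl
  rot[7] = kljljj$llkljll
  rot[8] = ljljj$llkljllk
  rot[9] = jljj$llkljllkl
  rot[10] = ljj$llkljllklj
  rot[11] = jj$llkljllkljl
  rot[12] = j$llkljllkljlj
  rot[13] = $llkljllkljljj
Sorted (with $ < everything):
  sorted[0] = $llkljllkljljj  (last char: 'j')
  sorted[1] = j$llkljllkljlj  (last char: 'j')
  sorted[2] = jj$llkljllkljl  (last char: 'l')
  sorted[3] = jljj$llkljllkl  (last char: 'l')
  sorted[4] = jllkljljj$llkl  (last char: 'l')
  sorted[5] = kljljj$llkljll  (last char: 'l')
  sorted[6] = kljllkljljj$ll  (last char: 'l')
  sorted[7] = ljj$llkljllklj  (last char: 'j')
  sorted[8] = ljljj$llkljllk  (last char: 'k')
  sorted[9] = ljllkljljj$llk  (last char: 'k')
  sorted[10] = lkljljj$llkljl  (last char: 'l')
  sorted[11] = lkljllkljljj$l  (last char: 'l')
  sorted[12] = llkljljj$llklj  (last char: 'j')
  sorted[13] = llkljllkljljj$  (last char: '$')
Last column: jjllllljkkllj$
Original string S is at sorted index 13

Answer: jjllllljkkllj$
13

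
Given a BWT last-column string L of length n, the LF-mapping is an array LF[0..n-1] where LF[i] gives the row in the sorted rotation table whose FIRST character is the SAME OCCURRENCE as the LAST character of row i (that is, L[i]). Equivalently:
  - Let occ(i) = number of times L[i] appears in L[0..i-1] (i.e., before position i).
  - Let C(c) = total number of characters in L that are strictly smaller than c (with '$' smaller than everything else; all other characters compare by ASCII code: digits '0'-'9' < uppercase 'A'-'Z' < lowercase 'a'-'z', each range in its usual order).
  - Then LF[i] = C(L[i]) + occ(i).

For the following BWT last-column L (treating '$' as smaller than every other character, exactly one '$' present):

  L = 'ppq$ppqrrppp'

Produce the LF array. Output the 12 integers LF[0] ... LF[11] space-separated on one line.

Answer: 1 2 8 0 3 4 9 10 11 5 6 7

Derivation:
Char counts: '$':1, 'p':7, 'q':2, 'r':2
C (first-col start): C('$')=0, C('p')=1, C('q')=8, C('r')=10
L[0]='p': occ=0, LF[0]=C('p')+0=1+0=1
L[1]='p': occ=1, LF[1]=C('p')+1=1+1=2
L[2]='q': occ=0, LF[2]=C('q')+0=8+0=8
L[3]='$': occ=0, LF[3]=C('$')+0=0+0=0
L[4]='p': occ=2, LF[4]=C('p')+2=1+2=3
L[5]='p': occ=3, LF[5]=C('p')+3=1+3=4
L[6]='q': occ=1, LF[6]=C('q')+1=8+1=9
L[7]='r': occ=0, LF[7]=C('r')+0=10+0=10
L[8]='r': occ=1, LF[8]=C('r')+1=10+1=11
L[9]='p': occ=4, LF[9]=C('p')+4=1+4=5
L[10]='p': occ=5, LF[10]=C('p')+5=1+5=6
L[11]='p': occ=6, LF[11]=C('p')+6=1+6=7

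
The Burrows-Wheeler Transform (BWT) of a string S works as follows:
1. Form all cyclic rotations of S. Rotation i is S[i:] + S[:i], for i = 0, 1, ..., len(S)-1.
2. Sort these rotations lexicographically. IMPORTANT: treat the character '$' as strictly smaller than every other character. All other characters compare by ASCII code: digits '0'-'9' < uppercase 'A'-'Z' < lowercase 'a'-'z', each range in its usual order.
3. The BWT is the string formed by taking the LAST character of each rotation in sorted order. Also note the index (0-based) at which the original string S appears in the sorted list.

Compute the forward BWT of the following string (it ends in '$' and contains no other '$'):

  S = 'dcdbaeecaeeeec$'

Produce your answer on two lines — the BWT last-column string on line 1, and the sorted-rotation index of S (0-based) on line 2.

All 15 rotations (rotation i = S[i:]+S[:i]):
  rot[0] = dcdbaeecaeeeec$
  rot[1] = cdbaeecaeeeec$d
  rot[2] = dbaeecaeeeec$dc
  rot[3] = baeecaeeeec$dcd
  rot[4] = aeecaeeeec$dcdb
  rot[5] = eecaeeeec$dcdba
  rot[6] = ecaeeeec$dcdbae
  rot[7] = caeeeec$dcdbaee
  rot[8] = aeeeec$dcdbaeec
  rot[9] = eeeec$dcdbaeeca
  rot[10] = eeec$dcdbaeecae
  rot[11] = eec$dcdbaeecaee
  rot[12] = ec$dcdbaeecaeee
  rot[13] = c$dcdbaeecaeeee
  rot[14] = $dcdbaeecaeeeec
Sorted (with $ < everything):
  sorted[0] = $dcdbaeecaeeeec  (last char: 'c')
  sorted[1] = aeecaeeeec$dcdb  (last char: 'b')
  sorted[2] = aeeeec$dcdbaeec  (last char: 'c')
  sorted[3] = baeecaeeeec$dcd  (last char: 'd')
  sorted[4] = c$dcdbaeecaeeee  (last char: 'e')
  sorted[5] = caeeeec$dcdbaee  (last char: 'e')
  sorted[6] = cdbaeecaeeeec$d  (last char: 'd')
  sorted[7] = dbaeecaeeeec$dc  (last char: 'c')
  sorted[8] = dcdbaeecaeeeec$  (last char: '$')
  sorted[9] = ec$dcdbaeecaeee  (last char: 'e')
  sorted[10] = ecaeeeec$dcdbae  (last char: 'e')
  sorted[11] = eec$dcdbaeecaee  (last char: 'e')
  sorted[12] = eecaeeeec$dcdba  (last char: 'a')
  sorted[13] = eeec$dcdbaeecae  (last char: 'e')
  sorted[14] = eeeec$dcdbaeeca  (last char: 'a')
Last column: cbcdeedc$eeeaea
Original string S is at sorted index 8

Answer: cbcdeedc$eeeaea
8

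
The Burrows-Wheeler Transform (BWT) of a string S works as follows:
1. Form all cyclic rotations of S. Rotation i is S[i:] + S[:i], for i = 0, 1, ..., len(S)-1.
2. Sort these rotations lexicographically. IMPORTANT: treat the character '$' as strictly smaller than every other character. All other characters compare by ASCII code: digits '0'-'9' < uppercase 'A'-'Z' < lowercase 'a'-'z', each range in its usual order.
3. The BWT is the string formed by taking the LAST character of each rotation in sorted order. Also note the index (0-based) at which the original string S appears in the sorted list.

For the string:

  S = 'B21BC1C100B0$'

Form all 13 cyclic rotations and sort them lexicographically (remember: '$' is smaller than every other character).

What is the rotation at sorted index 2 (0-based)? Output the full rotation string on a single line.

Answer: 00B0$B21BC1C1

Derivation:
All 13 rotations (rotation i = S[i:]+S[:i]):
  rot[0] = B21BC1C100B0$
  rot[1] = 21BC1C100B0$B
  rot[2] = 1BC1C100B0$B2
  rot[3] = BC1C100B0$B21
  rot[4] = C1C100B0$B21B
  rot[5] = 1C100B0$B21BC
  rot[6] = C100B0$B21BC1
  rot[7] = 100B0$B21BC1C
  rot[8] = 00B0$B21BC1C1
  rot[9] = 0B0$B21BC1C10
  rot[10] = B0$B21BC1C100
  rot[11] = 0$B21BC1C100B
  rot[12] = $B21BC1C100B0
Sorted (with $ < everything):
  sorted[0] = $B21BC1C100B0
  sorted[1] = 0$B21BC1C100B
  sorted[2] = 00B0$B21BC1C1
  sorted[3] = 0B0$B21BC1C10
  sorted[4] = 100B0$B21BC1C
  sorted[5] = 1BC1C100B0$B2
  sorted[6] = 1C100B0$B21BC
  sorted[7] = 21BC1C100B0$B
  sorted[8] = B0$B21BC1C100
  sorted[9] = B21BC1C100B0$
  sorted[10] = BC1C100B0$B21
  sorted[11] = C100B0$B21BC1
  sorted[12] = C1C100B0$B21B
sorted[2] = 00B0$B21BC1C1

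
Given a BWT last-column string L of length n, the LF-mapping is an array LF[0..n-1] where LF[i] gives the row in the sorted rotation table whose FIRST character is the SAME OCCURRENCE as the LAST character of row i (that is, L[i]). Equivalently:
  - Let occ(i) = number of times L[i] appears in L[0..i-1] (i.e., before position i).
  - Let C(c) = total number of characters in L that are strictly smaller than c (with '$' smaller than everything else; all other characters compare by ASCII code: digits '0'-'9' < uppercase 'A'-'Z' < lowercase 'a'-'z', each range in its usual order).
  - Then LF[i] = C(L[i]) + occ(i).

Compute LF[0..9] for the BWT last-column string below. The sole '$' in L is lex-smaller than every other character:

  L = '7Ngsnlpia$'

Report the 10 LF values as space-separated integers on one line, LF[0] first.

Char counts: '$':1, '7':1, 'N':1, 'a':1, 'g':1, 'i':1, 'l':1, 'n':1, 'p':1, 's':1
C (first-col start): C('$')=0, C('7')=1, C('N')=2, C('a')=3, C('g')=4, C('i')=5, C('l')=6, C('n')=7, C('p')=8, C('s')=9
L[0]='7': occ=0, LF[0]=C('7')+0=1+0=1
L[1]='N': occ=0, LF[1]=C('N')+0=2+0=2
L[2]='g': occ=0, LF[2]=C('g')+0=4+0=4
L[3]='s': occ=0, LF[3]=C('s')+0=9+0=9
L[4]='n': occ=0, LF[4]=C('n')+0=7+0=7
L[5]='l': occ=0, LF[5]=C('l')+0=6+0=6
L[6]='p': occ=0, LF[6]=C('p')+0=8+0=8
L[7]='i': occ=0, LF[7]=C('i')+0=5+0=5
L[8]='a': occ=0, LF[8]=C('a')+0=3+0=3
L[9]='$': occ=0, LF[9]=C('$')+0=0+0=0

Answer: 1 2 4 9 7 6 8 5 3 0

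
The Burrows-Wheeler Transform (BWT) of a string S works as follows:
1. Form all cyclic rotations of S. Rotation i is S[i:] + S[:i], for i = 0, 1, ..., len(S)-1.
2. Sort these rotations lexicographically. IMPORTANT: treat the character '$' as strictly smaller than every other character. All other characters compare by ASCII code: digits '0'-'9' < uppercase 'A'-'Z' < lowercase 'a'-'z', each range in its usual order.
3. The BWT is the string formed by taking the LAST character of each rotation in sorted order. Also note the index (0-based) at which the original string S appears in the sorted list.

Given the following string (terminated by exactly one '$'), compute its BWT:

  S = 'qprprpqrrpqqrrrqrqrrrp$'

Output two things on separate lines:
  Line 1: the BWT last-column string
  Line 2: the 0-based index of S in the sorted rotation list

All 23 rotations (rotation i = S[i:]+S[:i]):
  rot[0] = qprprpqrrpqqrrrqrqrrrp$
  rot[1] = prprpqrrpqqrrrqrqrrrp$q
  rot[2] = rprpqrrpqqrrrqrqrrrp$qp
  rot[3] = prpqrrpqqrrrqrqrrrp$qpr
  rot[4] = rpqrrpqqrrrqrqrrrp$qprp
  rot[5] = pqrrpqqrrrqrqrrrp$qprpr
  rot[6] = qrrpqqrrrqrqrrrp$qprprp
  rot[7] = rrpqqrrrqrqrrrp$qprprpq
  rot[8] = rpqqrrrqrqrrrp$qprprpqr
  rot[9] = pqqrrrqrqrrrp$qprprpqrr
  rot[10] = qqrrrqrqrrrp$qprprpqrrp
  rot[11] = qrrrqrqrrrp$qprprpqrrpq
  rot[12] = rrrqrqrrrp$qprprpqrrpqq
  rot[13] = rrqrqrrrp$qprprpqrrpqqr
  rot[14] = rqrqrrrp$qprprpqrrpqqrr
  rot[15] = qrqrrrp$qprprpqrrpqqrrr
  rot[16] = rqrrrp$qprprpqrrpqqrrrq
  rot[17] = qrrrp$qprprpqrrpqqrrrqr
  rot[18] = rrrp$qprprpqrrpqqrrrqrq
  rot[19] = rrp$qprprpqrrpqqrrrqrqr
  rot[20] = rp$qprprpqrrpqqrrrqrqrr
  rot[21] = p$qprprpqrrpqqrrrqrqrrr
  rot[22] = $qprprpqrrpqqrrrqrqrrrp
Sorted (with $ < everything):
  sorted[0] = $qprprpqrrpqqrrrqrqrrrp  (last char: 'p')
  sorted[1] = p$qprprpqrrpqqrrrqrqrrr  (last char: 'r')
  sorted[2] = pqqrrrqrqrrrp$qprprpqrr  (last char: 'r')
  sorted[3] = pqrrpqqrrrqrqrrrp$qprpr  (last char: 'r')
  sorted[4] = prpqrrpqqrrrqrqrrrp$qpr  (last char: 'r')
  sorted[5] = prprpqrrpqqrrrqrqrrrp$q  (last char: 'q')
  sorted[6] = qprprpqrrpqqrrrqrqrrrp$  (last char: '$')
  sorted[7] = qqrrrqrqrrrp$qprprpqrrp  (last char: 'p')
  sorted[8] = qrqrrrp$qprprpqrrpqqrrr  (last char: 'r')
  sorted[9] = qrrpqqrrrqrqrrrp$qprprp  (last char: 'p')
  sorted[10] = qrrrp$qprprpqrrpqqrrrqr  (last char: 'r')
  sorted[11] = qrrrqrqrrrp$qprprpqrrpq  (last char: 'q')
  sorted[12] = rp$qprprpqrrpqqrrrqrqrr  (last char: 'r')
  sorted[13] = rpqqrrrqrqrrrp$qprprpqr  (last char: 'r')
  sorted[14] = rpqrrpqqrrrqrqrrrp$qprp  (last char: 'p')
  sorted[15] = rprpqrrpqqrrrqrqrrrp$qp  (last char: 'p')
  sorted[16] = rqrqrrrp$qprprpqrrpqqrr  (last char: 'r')
  sorted[17] = rqrrrp$qprprpqrrpqqrrrq  (last char: 'q')
  sorted[18] = rrp$qprprpqrrpqqrrrqrqr  (last char: 'r')
  sorted[19] = rrpqqrrrqrqrrrp$qprprpq  (last char: 'q')
  sorted[20] = rrqrqrrrp$qprprpqrrpqqr  (last char: 'r')
  sorted[21] = rrrp$qprprpqrrpqqrrrqrq  (last char: 'q')
  sorted[22] = rrrqrqrrrp$qprprpqrrpqq  (last char: 'q')
Last column: prrrrq$prprqrrpprqrqrqq
Original string S is at sorted index 6

Answer: prrrrq$prprqrrpprqrqrqq
6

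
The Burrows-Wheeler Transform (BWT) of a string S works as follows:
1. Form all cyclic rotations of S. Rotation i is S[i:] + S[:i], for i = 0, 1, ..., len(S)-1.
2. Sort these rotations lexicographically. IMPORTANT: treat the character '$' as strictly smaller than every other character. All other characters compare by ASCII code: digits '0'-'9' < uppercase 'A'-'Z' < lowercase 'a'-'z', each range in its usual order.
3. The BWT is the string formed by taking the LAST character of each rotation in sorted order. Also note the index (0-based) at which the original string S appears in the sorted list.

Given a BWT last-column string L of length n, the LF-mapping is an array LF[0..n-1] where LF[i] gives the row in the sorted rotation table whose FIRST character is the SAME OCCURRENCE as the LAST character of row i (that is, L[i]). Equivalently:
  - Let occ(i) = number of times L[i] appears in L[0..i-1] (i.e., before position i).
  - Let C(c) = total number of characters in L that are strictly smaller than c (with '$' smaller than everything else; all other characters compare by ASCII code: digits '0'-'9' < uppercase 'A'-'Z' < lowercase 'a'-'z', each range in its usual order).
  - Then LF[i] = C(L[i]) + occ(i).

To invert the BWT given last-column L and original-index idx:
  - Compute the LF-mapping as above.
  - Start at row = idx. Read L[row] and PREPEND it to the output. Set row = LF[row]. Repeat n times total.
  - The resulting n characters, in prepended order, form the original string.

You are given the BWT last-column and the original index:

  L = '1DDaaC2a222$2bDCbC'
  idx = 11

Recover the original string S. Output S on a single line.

Answer: D22Da2Cbba2CaC2D1$

Derivation:
LF mapping: 1 10 11 13 14 7 2 15 3 4 5 0 6 16 12 8 17 9
Walk LF starting at row 11, prepending L[row]:
  step 1: row=11, L[11]='$', prepend. Next row=LF[11]=0
  step 2: row=0, L[0]='1', prepend. Next row=LF[0]=1
  step 3: row=1, L[1]='D', prepend. Next row=LF[1]=10
  step 4: row=10, L[10]='2', prepend. Next row=LF[10]=5
  step 5: row=5, L[5]='C', prepend. Next row=LF[5]=7
  step 6: row=7, L[7]='a', prepend. Next row=LF[7]=15
  step 7: row=15, L[15]='C', prepend. Next row=LF[15]=8
  step 8: row=8, L[8]='2', prepend. Next row=LF[8]=3
  step 9: row=3, L[3]='a', prepend. Next row=LF[3]=13
  step 10: row=13, L[13]='b', prepend. Next row=LF[13]=16
  step 11: row=16, L[16]='b', prepend. Next row=LF[16]=17
  step 12: row=17, L[17]='C', prepend. Next row=LF[17]=9
  step 13: row=9, L[9]='2', prepend. Next row=LF[9]=4
  step 14: row=4, L[4]='a', prepend. Next row=LF[4]=14
  step 15: row=14, L[14]='D', prepend. Next row=LF[14]=12
  step 16: row=12, L[12]='2', prepend. Next row=LF[12]=6
  step 17: row=6, L[6]='2', prepend. Next row=LF[6]=2
  step 18: row=2, L[2]='D', prepend. Next row=LF[2]=11
Reversed output: D22Da2Cbba2CaC2D1$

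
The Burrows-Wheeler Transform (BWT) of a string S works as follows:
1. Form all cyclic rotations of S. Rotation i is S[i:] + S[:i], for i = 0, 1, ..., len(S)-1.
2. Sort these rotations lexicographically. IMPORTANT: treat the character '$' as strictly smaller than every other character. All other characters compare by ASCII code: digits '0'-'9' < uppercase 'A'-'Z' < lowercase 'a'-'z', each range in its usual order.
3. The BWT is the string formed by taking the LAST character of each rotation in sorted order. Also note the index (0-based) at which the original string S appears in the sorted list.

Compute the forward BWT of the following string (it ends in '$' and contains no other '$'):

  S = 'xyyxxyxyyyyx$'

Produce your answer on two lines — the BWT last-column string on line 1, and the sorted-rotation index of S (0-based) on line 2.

All 13 rotations (rotation i = S[i:]+S[:i]):
  rot[0] = xyyxxyxyyyyx$
  rot[1] = yyxxyxyyyyx$x
  rot[2] = yxxyxyyyyx$xy
  rot[3] = xxyxyyyyx$xyy
  rot[4] = xyxyyyyx$xyyx
  rot[5] = yxyyyyx$xyyxx
  rot[6] = xyyyyx$xyyxxy
  rot[7] = yyyyx$xyyxxyx
  rot[8] = yyyx$xyyxxyxy
  rot[9] = yyx$xyyxxyxyy
  rot[10] = yx$xyyxxyxyyy
  rot[11] = x$xyyxxyxyyyy
  rot[12] = $xyyxxyxyyyyx
Sorted (with $ < everything):
  sorted[0] = $xyyxxyxyyyyx  (last char: 'x')
  sorted[1] = x$xyyxxyxyyyy  (last char: 'y')
  sorted[2] = xxyxyyyyx$xyy  (last char: 'y')
  sorted[3] = xyxyyyyx$xyyx  (last char: 'x')
  sorted[4] = xyyxxyxyyyyx$  (last char: '$')
  sorted[5] = xyyyyx$xyyxxy  (last char: 'y')
  sorted[6] = yx$xyyxxyxyyy  (last char: 'y')
  sorted[7] = yxxyxyyyyx$xy  (last char: 'y')
  sorted[8] = yxyyyyx$xyyxx  (last char: 'x')
  sorted[9] = yyx$xyyxxyxyy  (last char: 'y')
  sorted[10] = yyxxyxyyyyx$x  (last char: 'x')
  sorted[11] = yyyx$xyyxxyxy  (last char: 'y')
  sorted[12] = yyyyx$xyyxxyx  (last char: 'x')
Last column: xyyx$yyyxyxyx
Original string S is at sorted index 4

Answer: xyyx$yyyxyxyx
4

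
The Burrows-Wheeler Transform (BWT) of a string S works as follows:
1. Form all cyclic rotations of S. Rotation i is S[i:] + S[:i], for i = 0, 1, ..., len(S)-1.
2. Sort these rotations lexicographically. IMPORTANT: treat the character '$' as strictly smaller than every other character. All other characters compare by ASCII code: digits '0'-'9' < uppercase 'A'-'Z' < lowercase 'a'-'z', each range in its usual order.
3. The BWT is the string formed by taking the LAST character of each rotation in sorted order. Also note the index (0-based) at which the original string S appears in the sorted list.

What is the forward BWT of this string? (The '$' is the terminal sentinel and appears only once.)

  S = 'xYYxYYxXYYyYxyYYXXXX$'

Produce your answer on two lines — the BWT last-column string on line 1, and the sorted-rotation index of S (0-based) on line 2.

All 21 rotations (rotation i = S[i:]+S[:i]):
  rot[0] = xYYxYYxXYYyYxyYYXXXX$
  rot[1] = YYxYYxXYYyYxyYYXXXX$x
  rot[2] = YxYYxXYYyYxyYYXXXX$xY
  rot[3] = xYYxXYYyYxyYYXXXX$xYY
  rot[4] = YYxXYYyYxyYYXXXX$xYYx
  rot[5] = YxXYYyYxyYYXXXX$xYYxY
  rot[6] = xXYYyYxyYYXXXX$xYYxYY
  rot[7] = XYYyYxyYYXXXX$xYYxYYx
  rot[8] = YYyYxyYYXXXX$xYYxYYxX
  rot[9] = YyYxyYYXXXX$xYYxYYxXY
  rot[10] = yYxyYYXXXX$xYYxYYxXYY
  rot[11] = YxyYYXXXX$xYYxYYxXYYy
  rot[12] = xyYYXXXX$xYYxYYxXYYyY
  rot[13] = yYYXXXX$xYYxYYxXYYyYx
  rot[14] = YYXXXX$xYYxYYxXYYyYxy
  rot[15] = YXXXX$xYYxYYxXYYyYxyY
  rot[16] = XXXX$xYYxYYxXYYyYxyYY
  rot[17] = XXX$xYYxYYxXYYyYxyYYX
  rot[18] = XX$xYYxYYxXYYyYxyYYXX
  rot[19] = X$xYYxYYxXYYyYxyYYXXX
  rot[20] = $xYYxYYxXYYyYxyYYXXXX
Sorted (with $ < everything):
  sorted[0] = $xYYxYYxXYYyYxyYYXXXX  (last char: 'X')
  sorted[1] = X$xYYxYYxXYYyYxyYYXXX  (last char: 'X')
  sorted[2] = XX$xYYxYYxXYYyYxyYYXX  (last char: 'X')
  sorted[3] = XXX$xYYxYYxXYYyYxyYYX  (last char: 'X')
  sorted[4] = XXXX$xYYxYYxXYYyYxyYY  (last char: 'Y')
  sorted[5] = XYYyYxyYYXXXX$xYYxYYx  (last char: 'x')
  sorted[6] = YXXXX$xYYxYYxXYYyYxyY  (last char: 'Y')
  sorted[7] = YYXXXX$xYYxYYxXYYyYxy  (last char: 'y')
  sorted[8] = YYxXYYyYxyYYXXXX$xYYx  (last char: 'x')
  sorted[9] = YYxYYxXYYyYxyYYXXXX$x  (last char: 'x')
  sorted[10] = YYyYxyYYXXXX$xYYxYYxX  (last char: 'X')
  sorted[11] = YxXYYyYxyYYXXXX$xYYxY  (last char: 'Y')
  sorted[12] = YxYYxXYYyYxyYYXXXX$xY  (last char: 'Y')
  sorted[13] = YxyYYXXXX$xYYxYYxXYYy  (last char: 'y')
  sorted[14] = YyYxyYYXXXX$xYYxYYxXY  (last char: 'Y')
  sorted[15] = xXYYyYxyYYXXXX$xYYxYY  (last char: 'Y')
  sorted[16] = xYYxXYYyYxyYYXXXX$xYY  (last char: 'Y')
  sorted[17] = xYYxYYxXYYyYxyYYXXXX$  (last char: '$')
  sorted[18] = xyYYXXXX$xYYxYYxXYYyY  (last char: 'Y')
  sorted[19] = yYYXXXX$xYYxYYxXYYyYx  (last char: 'x')
  sorted[20] = yYxyYYXXXX$xYYxYYxXYY  (last char: 'Y')
Last column: XXXXYxYyxxXYYyYYY$YxY
Original string S is at sorted index 17

Answer: XXXXYxYyxxXYYyYYY$YxY
17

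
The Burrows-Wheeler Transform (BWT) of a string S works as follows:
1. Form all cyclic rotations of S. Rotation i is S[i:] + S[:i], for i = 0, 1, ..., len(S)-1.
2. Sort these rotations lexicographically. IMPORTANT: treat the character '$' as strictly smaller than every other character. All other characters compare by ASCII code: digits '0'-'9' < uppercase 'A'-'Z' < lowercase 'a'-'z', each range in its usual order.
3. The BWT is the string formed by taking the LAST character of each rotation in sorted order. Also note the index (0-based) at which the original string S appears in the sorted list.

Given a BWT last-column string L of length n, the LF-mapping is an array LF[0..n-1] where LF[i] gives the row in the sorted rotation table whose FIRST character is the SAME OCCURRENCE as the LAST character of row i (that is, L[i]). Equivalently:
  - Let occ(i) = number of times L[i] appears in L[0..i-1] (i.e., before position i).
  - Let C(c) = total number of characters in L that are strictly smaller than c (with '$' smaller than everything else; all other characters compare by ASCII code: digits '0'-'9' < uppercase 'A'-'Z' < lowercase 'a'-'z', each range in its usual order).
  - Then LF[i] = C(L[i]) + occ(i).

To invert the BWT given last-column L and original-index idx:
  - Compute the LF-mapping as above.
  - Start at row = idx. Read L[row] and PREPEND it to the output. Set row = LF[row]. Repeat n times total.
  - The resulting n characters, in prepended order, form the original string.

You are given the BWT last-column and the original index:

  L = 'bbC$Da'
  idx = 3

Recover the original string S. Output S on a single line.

Answer: abCDb$

Derivation:
LF mapping: 4 5 1 0 2 3
Walk LF starting at row 3, prepending L[row]:
  step 1: row=3, L[3]='$', prepend. Next row=LF[3]=0
  step 2: row=0, L[0]='b', prepend. Next row=LF[0]=4
  step 3: row=4, L[4]='D', prepend. Next row=LF[4]=2
  step 4: row=2, L[2]='C', prepend. Next row=LF[2]=1
  step 5: row=1, L[1]='b', prepend. Next row=LF[1]=5
  step 6: row=5, L[5]='a', prepend. Next row=LF[5]=3
Reversed output: abCDb$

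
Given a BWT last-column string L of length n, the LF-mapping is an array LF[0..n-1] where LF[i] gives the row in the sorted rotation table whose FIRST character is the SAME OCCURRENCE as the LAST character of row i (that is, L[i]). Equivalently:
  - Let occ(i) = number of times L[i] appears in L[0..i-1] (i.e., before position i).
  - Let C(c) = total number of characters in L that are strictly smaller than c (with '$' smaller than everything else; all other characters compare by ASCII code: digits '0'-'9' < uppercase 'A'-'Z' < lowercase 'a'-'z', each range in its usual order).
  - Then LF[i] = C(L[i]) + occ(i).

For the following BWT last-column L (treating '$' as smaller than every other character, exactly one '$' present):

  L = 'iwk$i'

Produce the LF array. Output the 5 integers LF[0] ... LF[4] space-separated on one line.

Char counts: '$':1, 'i':2, 'k':1, 'w':1
C (first-col start): C('$')=0, C('i')=1, C('k')=3, C('w')=4
L[0]='i': occ=0, LF[0]=C('i')+0=1+0=1
L[1]='w': occ=0, LF[1]=C('w')+0=4+0=4
L[2]='k': occ=0, LF[2]=C('k')+0=3+0=3
L[3]='$': occ=0, LF[3]=C('$')+0=0+0=0
L[4]='i': occ=1, LF[4]=C('i')+1=1+1=2

Answer: 1 4 3 0 2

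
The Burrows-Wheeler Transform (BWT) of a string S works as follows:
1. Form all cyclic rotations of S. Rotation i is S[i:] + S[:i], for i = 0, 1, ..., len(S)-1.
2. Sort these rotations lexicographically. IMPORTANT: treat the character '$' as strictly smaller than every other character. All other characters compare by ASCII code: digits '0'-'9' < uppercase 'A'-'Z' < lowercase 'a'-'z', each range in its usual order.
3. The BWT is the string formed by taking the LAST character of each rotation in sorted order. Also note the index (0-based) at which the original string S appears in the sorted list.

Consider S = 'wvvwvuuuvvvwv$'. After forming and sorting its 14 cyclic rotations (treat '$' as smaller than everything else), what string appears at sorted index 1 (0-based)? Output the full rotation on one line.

All 14 rotations (rotation i = S[i:]+S[:i]):
  rot[0] = wvvwvuuuvvvwv$
  rot[1] = vvwvuuuvvvwv$w
  rot[2] = vwvuuuvvvwv$wv
  rot[3] = wvuuuvvvwv$wvv
  rot[4] = vuuuvvvwv$wvvw
  rot[5] = uuuvvvwv$wvvwv
  rot[6] = uuvvvwv$wvvwvu
  rot[7] = uvvvwv$wvvwvuu
  rot[8] = vvvwv$wvvwvuuu
  rot[9] = vvwv$wvvwvuuuv
  rot[10] = vwv$wvvwvuuuvv
  rot[11] = wv$wvvwvuuuvvv
  rot[12] = v$wvvwvuuuvvvw
  rot[13] = $wvvwvuuuvvvwv
Sorted (with $ < everything):
  sorted[0] = $wvvwvuuuvvvwv
  sorted[1] = uuuvvvwv$wvvwv
  sorted[2] = uuvvvwv$wvvwvu
  sorted[3] = uvvvwv$wvvwvuu
  sorted[4] = v$wvvwvuuuvvvw
  sorted[5] = vuuuvvvwv$wvvw
  sorted[6] = vvvwv$wvvwvuuu
  sorted[7] = vvwv$wvvwvuuuv
  sorted[8] = vvwvuuuvvvwv$w
  sorted[9] = vwv$wvvwvuuuvv
  sorted[10] = vwvuuuvvvwv$wv
  sorted[11] = wv$wvvwvuuuvvv
  sorted[12] = wvuuuvvvwv$wvv
  sorted[13] = wvvwvuuuvvvwv$
sorted[1] = uuuvvvwv$wvvwv

Answer: uuuvvvwv$wvvwv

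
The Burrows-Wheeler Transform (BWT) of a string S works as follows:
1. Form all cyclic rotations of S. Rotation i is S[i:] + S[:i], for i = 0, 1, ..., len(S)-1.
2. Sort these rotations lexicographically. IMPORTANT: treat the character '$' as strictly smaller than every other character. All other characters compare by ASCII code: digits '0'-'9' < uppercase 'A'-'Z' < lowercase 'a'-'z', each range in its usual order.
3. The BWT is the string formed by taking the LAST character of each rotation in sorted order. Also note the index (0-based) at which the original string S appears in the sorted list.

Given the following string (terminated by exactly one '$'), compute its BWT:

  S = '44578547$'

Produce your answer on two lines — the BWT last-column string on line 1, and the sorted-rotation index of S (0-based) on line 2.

Answer: 7$4584457
1

Derivation:
All 9 rotations (rotation i = S[i:]+S[:i]):
  rot[0] = 44578547$
  rot[1] = 4578547$4
  rot[2] = 578547$44
  rot[3] = 78547$445
  rot[4] = 8547$4457
  rot[5] = 547$44578
  rot[6] = 47$445785
  rot[7] = 7$4457854
  rot[8] = $44578547
Sorted (with $ < everything):
  sorted[0] = $44578547  (last char: '7')
  sorted[1] = 44578547$  (last char: '$')
  sorted[2] = 4578547$4  (last char: '4')
  sorted[3] = 47$445785  (last char: '5')
  sorted[4] = 547$44578  (last char: '8')
  sorted[5] = 578547$44  (last char: '4')
  sorted[6] = 7$4457854  (last char: '4')
  sorted[7] = 78547$445  (last char: '5')
  sorted[8] = 8547$4457  (last char: '7')
Last column: 7$4584457
Original string S is at sorted index 1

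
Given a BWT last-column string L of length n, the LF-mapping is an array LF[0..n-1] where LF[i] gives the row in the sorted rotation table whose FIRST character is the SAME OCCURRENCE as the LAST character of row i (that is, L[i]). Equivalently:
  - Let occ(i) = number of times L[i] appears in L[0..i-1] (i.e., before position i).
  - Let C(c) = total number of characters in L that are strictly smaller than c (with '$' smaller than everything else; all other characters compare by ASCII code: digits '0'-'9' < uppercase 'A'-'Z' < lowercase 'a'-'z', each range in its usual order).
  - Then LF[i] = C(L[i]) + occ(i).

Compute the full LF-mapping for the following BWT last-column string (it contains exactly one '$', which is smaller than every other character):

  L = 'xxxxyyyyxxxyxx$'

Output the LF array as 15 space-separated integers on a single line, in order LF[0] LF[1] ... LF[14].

Answer: 1 2 3 4 10 11 12 13 5 6 7 14 8 9 0

Derivation:
Char counts: '$':1, 'x':9, 'y':5
C (first-col start): C('$')=0, C('x')=1, C('y')=10
L[0]='x': occ=0, LF[0]=C('x')+0=1+0=1
L[1]='x': occ=1, LF[1]=C('x')+1=1+1=2
L[2]='x': occ=2, LF[2]=C('x')+2=1+2=3
L[3]='x': occ=3, LF[3]=C('x')+3=1+3=4
L[4]='y': occ=0, LF[4]=C('y')+0=10+0=10
L[5]='y': occ=1, LF[5]=C('y')+1=10+1=11
L[6]='y': occ=2, LF[6]=C('y')+2=10+2=12
L[7]='y': occ=3, LF[7]=C('y')+3=10+3=13
L[8]='x': occ=4, LF[8]=C('x')+4=1+4=5
L[9]='x': occ=5, LF[9]=C('x')+5=1+5=6
L[10]='x': occ=6, LF[10]=C('x')+6=1+6=7
L[11]='y': occ=4, LF[11]=C('y')+4=10+4=14
L[12]='x': occ=7, LF[12]=C('x')+7=1+7=8
L[13]='x': occ=8, LF[13]=C('x')+8=1+8=9
L[14]='$': occ=0, LF[14]=C('$')+0=0+0=0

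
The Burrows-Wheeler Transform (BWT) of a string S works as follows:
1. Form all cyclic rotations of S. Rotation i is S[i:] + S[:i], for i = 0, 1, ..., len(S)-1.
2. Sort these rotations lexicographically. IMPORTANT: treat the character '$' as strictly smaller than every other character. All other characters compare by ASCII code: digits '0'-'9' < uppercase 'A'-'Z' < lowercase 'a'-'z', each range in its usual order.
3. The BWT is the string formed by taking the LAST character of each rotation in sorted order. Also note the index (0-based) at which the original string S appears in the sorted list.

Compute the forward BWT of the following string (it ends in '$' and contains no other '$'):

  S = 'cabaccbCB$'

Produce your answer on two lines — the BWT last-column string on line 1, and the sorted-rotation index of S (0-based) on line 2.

All 10 rotations (rotation i = S[i:]+S[:i]):
  rot[0] = cabaccbCB$
  rot[1] = abaccbCB$c
  rot[2] = baccbCB$ca
  rot[3] = accbCB$cab
  rot[4] = ccbCB$caba
  rot[5] = cbCB$cabac
  rot[6] = bCB$cabacc
  rot[7] = CB$cabaccb
  rot[8] = B$cabaccbC
  rot[9] = $cabaccbCB
Sorted (with $ < everything):
  sorted[0] = $cabaccbCB  (last char: 'B')
  sorted[1] = B$cabaccbC  (last char: 'C')
  sorted[2] = CB$cabaccb  (last char: 'b')
  sorted[3] = abaccbCB$c  (last char: 'c')
  sorted[4] = accbCB$cab  (last char: 'b')
  sorted[5] = bCB$cabacc  (last char: 'c')
  sorted[6] = baccbCB$ca  (last char: 'a')
  sorted[7] = cabaccbCB$  (last char: '$')
  sorted[8] = cbCB$cabac  (last char: 'c')
  sorted[9] = ccbCB$caba  (last char: 'a')
Last column: BCbcbca$ca
Original string S is at sorted index 7

Answer: BCbcbca$ca
7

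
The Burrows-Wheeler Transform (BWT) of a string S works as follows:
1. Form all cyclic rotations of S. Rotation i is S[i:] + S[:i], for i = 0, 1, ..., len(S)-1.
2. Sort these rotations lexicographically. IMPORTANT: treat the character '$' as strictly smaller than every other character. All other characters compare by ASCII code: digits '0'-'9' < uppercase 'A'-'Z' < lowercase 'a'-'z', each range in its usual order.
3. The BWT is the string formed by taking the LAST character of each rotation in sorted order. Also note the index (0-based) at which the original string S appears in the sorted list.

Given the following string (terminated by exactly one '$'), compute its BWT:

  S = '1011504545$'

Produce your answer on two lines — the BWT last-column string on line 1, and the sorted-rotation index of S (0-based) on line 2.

Answer: 515$0150414
3

Derivation:
All 11 rotations (rotation i = S[i:]+S[:i]):
  rot[0] = 1011504545$
  rot[1] = 011504545$1
  rot[2] = 11504545$10
  rot[3] = 1504545$101
  rot[4] = 504545$1011
  rot[5] = 04545$10115
  rot[6] = 4545$101150
  rot[7] = 545$1011504
  rot[8] = 45$10115045
  rot[9] = 5$101150454
  rot[10] = $1011504545
Sorted (with $ < everything):
  sorted[0] = $1011504545  (last char: '5')
  sorted[1] = 011504545$1  (last char: '1')
  sorted[2] = 04545$10115  (last char: '5')
  sorted[3] = 1011504545$  (last char: '$')
  sorted[4] = 11504545$10  (last char: '0')
  sorted[5] = 1504545$101  (last char: '1')
  sorted[6] = 45$10115045  (last char: '5')
  sorted[7] = 4545$101150  (last char: '0')
  sorted[8] = 5$101150454  (last char: '4')
  sorted[9] = 504545$1011  (last char: '1')
  sorted[10] = 545$1011504  (last char: '4')
Last column: 515$0150414
Original string S is at sorted index 3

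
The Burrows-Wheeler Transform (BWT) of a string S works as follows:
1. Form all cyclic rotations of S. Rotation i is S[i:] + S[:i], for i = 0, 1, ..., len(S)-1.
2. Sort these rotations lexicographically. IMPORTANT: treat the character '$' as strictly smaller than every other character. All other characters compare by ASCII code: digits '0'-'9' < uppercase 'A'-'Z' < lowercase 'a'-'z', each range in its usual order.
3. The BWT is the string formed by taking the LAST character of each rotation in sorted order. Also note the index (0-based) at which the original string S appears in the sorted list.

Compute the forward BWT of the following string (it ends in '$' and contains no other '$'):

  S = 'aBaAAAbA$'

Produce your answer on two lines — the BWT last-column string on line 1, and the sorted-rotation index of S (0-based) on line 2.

All 9 rotations (rotation i = S[i:]+S[:i]):
  rot[0] = aBaAAAbA$
  rot[1] = BaAAAbA$a
  rot[2] = aAAAbA$aB
  rot[3] = AAAbA$aBa
  rot[4] = AAbA$aBaA
  rot[5] = AbA$aBaAA
  rot[6] = bA$aBaAAA
  rot[7] = A$aBaAAAb
  rot[8] = $aBaAAAbA
Sorted (with $ < everything):
  sorted[0] = $aBaAAAbA  (last char: 'A')
  sorted[1] = A$aBaAAAb  (last char: 'b')
  sorted[2] = AAAbA$aBa  (last char: 'a')
  sorted[3] = AAbA$aBaA  (last char: 'A')
  sorted[4] = AbA$aBaAA  (last char: 'A')
  sorted[5] = BaAAAbA$a  (last char: 'a')
  sorted[6] = aAAAbA$aB  (last char: 'B')
  sorted[7] = aBaAAAbA$  (last char: '$')
  sorted[8] = bA$aBaAAA  (last char: 'A')
Last column: AbaAAaB$A
Original string S is at sorted index 7

Answer: AbaAAaB$A
7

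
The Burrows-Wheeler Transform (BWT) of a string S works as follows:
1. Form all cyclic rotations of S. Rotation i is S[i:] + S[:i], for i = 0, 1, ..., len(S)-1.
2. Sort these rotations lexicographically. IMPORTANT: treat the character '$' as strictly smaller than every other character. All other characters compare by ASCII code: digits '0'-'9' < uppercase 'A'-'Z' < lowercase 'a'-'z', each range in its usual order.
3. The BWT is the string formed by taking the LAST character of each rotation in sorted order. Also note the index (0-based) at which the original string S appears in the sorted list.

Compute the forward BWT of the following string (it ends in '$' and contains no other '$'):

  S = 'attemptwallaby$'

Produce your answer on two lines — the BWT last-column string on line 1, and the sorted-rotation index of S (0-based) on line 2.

All 15 rotations (rotation i = S[i:]+S[:i]):
  rot[0] = attemptwallaby$
  rot[1] = ttemptwallaby$a
  rot[2] = temptwallaby$at
  rot[3] = emptwallaby$att
  rot[4] = mptwallaby$atte
  rot[5] = ptwallaby$attem
  rot[6] = twallaby$attemp
  rot[7] = wallaby$attempt
  rot[8] = allaby$attemptw
  rot[9] = llaby$attemptwa
  rot[10] = laby$attemptwal
  rot[11] = aby$attemptwall
  rot[12] = by$attemptwalla
  rot[13] = y$attemptwallab
  rot[14] = $attemptwallaby
Sorted (with $ < everything):
  sorted[0] = $attemptwallaby  (last char: 'y')
  sorted[1] = aby$attemptwall  (last char: 'l')
  sorted[2] = allaby$attemptw  (last char: 'w')
  sorted[3] = attemptwallaby$  (last char: '$')
  sorted[4] = by$attemptwalla  (last char: 'a')
  sorted[5] = emptwallaby$att  (last char: 't')
  sorted[6] = laby$attemptwal  (last char: 'l')
  sorted[7] = llaby$attemptwa  (last char: 'a')
  sorted[8] = mptwallaby$atte  (last char: 'e')
  sorted[9] = ptwallaby$attem  (last char: 'm')
  sorted[10] = temptwallaby$at  (last char: 't')
  sorted[11] = ttemptwallaby$a  (last char: 'a')
  sorted[12] = twallaby$attemp  (last char: 'p')
  sorted[13] = wallaby$attempt  (last char: 't')
  sorted[14] = y$attemptwallab  (last char: 'b')
Last column: ylw$atlaemtaptb
Original string S is at sorted index 3

Answer: ylw$atlaemtaptb
3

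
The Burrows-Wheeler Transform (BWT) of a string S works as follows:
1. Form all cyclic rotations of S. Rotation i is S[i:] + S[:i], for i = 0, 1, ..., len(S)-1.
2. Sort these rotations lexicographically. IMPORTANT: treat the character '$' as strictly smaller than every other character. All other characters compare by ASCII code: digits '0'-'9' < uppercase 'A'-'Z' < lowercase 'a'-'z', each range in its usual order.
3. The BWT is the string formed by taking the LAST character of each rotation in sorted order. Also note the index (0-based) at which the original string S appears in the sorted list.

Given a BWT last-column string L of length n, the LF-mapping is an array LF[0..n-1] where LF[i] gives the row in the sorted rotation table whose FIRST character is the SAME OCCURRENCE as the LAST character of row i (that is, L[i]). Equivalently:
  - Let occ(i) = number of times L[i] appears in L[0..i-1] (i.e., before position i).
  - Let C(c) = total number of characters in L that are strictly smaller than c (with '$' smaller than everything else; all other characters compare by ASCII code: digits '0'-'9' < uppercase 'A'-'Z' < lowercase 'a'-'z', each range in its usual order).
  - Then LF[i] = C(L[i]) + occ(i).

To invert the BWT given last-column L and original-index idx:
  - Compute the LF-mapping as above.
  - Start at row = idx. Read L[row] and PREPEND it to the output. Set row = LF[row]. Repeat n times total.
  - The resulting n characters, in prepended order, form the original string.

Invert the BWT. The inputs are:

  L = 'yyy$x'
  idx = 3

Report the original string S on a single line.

Answer: yxyy$

Derivation:
LF mapping: 2 3 4 0 1
Walk LF starting at row 3, prepending L[row]:
  step 1: row=3, L[3]='$', prepend. Next row=LF[3]=0
  step 2: row=0, L[0]='y', prepend. Next row=LF[0]=2
  step 3: row=2, L[2]='y', prepend. Next row=LF[2]=4
  step 4: row=4, L[4]='x', prepend. Next row=LF[4]=1
  step 5: row=1, L[1]='y', prepend. Next row=LF[1]=3
Reversed output: yxyy$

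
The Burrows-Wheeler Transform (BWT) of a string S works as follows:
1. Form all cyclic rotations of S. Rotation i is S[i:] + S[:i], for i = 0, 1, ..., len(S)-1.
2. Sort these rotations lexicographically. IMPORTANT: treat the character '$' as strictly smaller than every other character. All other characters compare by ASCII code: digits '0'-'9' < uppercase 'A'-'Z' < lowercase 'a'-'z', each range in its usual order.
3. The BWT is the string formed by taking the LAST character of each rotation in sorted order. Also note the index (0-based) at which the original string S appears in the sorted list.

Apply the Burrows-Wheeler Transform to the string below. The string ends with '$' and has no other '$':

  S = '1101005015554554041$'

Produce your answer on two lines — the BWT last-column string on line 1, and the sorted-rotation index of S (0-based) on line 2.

Answer: 111540401$0505055451
9

Derivation:
All 20 rotations (rotation i = S[i:]+S[:i]):
  rot[0] = 1101005015554554041$
  rot[1] = 101005015554554041$1
  rot[2] = 01005015554554041$11
  rot[3] = 1005015554554041$110
  rot[4] = 005015554554041$1101
  rot[5] = 05015554554041$11010
  rot[6] = 5015554554041$110100
  rot[7] = 015554554041$1101005
  rot[8] = 15554554041$11010050
  rot[9] = 5554554041$110100501
  rot[10] = 554554041$1101005015
  rot[11] = 54554041$11010050155
  rot[12] = 4554041$110100501555
  rot[13] = 554041$1101005015554
  rot[14] = 54041$11010050155545
  rot[15] = 4041$110100501555455
  rot[16] = 041$1101005015554554
  rot[17] = 41$11010050155545540
  rot[18] = 1$110100501555455404
  rot[19] = $1101005015554554041
Sorted (with $ < everything):
  sorted[0] = $1101005015554554041  (last char: '1')
  sorted[1] = 005015554554041$1101  (last char: '1')
  sorted[2] = 01005015554554041$11  (last char: '1')
  sorted[3] = 015554554041$1101005  (last char: '5')
  sorted[4] = 041$1101005015554554  (last char: '4')
  sorted[5] = 05015554554041$11010  (last char: '0')
  sorted[6] = 1$110100501555455404  (last char: '4')
  sorted[7] = 1005015554554041$110  (last char: '0')
  sorted[8] = 101005015554554041$1  (last char: '1')
  sorted[9] = 1101005015554554041$  (last char: '$')
  sorted[10] = 15554554041$11010050  (last char: '0')
  sorted[11] = 4041$110100501555455  (last char: '5')
  sorted[12] = 41$11010050155545540  (last char: '0')
  sorted[13] = 4554041$110100501555  (last char: '5')
  sorted[14] = 5015554554041$110100  (last char: '0')
  sorted[15] = 54041$11010050155545  (last char: '5')
  sorted[16] = 54554041$11010050155  (last char: '5')
  sorted[17] = 554041$1101005015554  (last char: '4')
  sorted[18] = 554554041$1101005015  (last char: '5')
  sorted[19] = 5554554041$110100501  (last char: '1')
Last column: 111540401$0505055451
Original string S is at sorted index 9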